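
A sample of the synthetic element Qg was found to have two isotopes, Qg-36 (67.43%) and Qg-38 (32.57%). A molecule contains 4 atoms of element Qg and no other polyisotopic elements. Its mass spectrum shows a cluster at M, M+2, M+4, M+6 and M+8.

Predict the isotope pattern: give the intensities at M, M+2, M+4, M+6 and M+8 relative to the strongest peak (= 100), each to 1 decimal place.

The 4 Qg atoms are independent, so intensities follow the terms of (0.6743 + 0.3257)^4.
P(M) = 0.6743^4 = 0.206734
P(M+2) = 4 × 0.6743^3 × 0.3257^1 = 0.399427
P(M+4) = 6 × 0.6743^2 × 0.3257^2 = 0.289396
P(M+6) = 4 × 0.6743^1 × 0.3257^3 = 0.093189
P(M+8) = 0.3257^4 = 0.011253
The M+2 peak is largest (0.399427); scaling to 100 gives 51.8 : 100.0 : 72.5 : 23.3 : 2.8.

51.8 : 100.0 : 72.5 : 23.3 : 2.8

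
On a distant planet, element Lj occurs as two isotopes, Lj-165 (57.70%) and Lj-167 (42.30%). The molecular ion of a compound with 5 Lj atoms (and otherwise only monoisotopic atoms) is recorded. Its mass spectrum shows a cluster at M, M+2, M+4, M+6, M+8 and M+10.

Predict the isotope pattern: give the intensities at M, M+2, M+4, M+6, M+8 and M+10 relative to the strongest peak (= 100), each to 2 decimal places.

Each Lj atom is independently Lj-165 (p = 0.5770) or Lj-167 (q = 0.4230); the cluster is the binomial expansion (p + q)^5.
P(M) = 0.5770^5 = 0.063956
P(M+2) = 5 × 0.5770^4 × 0.4230^1 = 0.234430
P(M+4) = 10 × 0.5770^3 × 0.4230^2 = 0.343723
P(M+6) = 10 × 0.5770^2 × 0.4230^3 = 0.251984
P(M+8) = 5 × 0.5770^1 × 0.4230^4 = 0.092365
P(M+10) = 0.4230^5 = 0.013543
The M+4 peak is largest (0.343723); scaling to 100 gives 18.61 : 68.20 : 100.00 : 73.31 : 26.87 : 3.94.

18.61 : 68.20 : 100.00 : 73.31 : 26.87 : 3.94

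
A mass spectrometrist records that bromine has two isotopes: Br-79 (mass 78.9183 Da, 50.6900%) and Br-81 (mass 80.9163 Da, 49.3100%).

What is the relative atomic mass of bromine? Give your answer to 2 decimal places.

Average mass = Σ (abundance × isotope mass) = 0.506900 × 78.9183 + 0.493100 × 80.9163
= 40.00369 + 39.89983 = 79.90352 Da

79.90 Da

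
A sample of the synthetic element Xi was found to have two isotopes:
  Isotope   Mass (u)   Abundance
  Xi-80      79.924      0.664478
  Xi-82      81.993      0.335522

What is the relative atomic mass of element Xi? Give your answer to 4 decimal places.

The abundance-weighted mean is 0.664478 × 79.924 + 0.335522 × 81.993
= 53.10774 + 27.51046 = 80.61820 u

80.6182 u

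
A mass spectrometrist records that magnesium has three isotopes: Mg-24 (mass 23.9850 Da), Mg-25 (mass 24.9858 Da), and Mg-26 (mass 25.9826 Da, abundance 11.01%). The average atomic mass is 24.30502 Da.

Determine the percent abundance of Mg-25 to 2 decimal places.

The remaining 88.99% is split between Mg-24 (fraction x) and Mg-25 (fraction 0.8899 − x).
Substituting: 23.9850x + 24.9858(0.8899 − x) = 21.44433574
(23.9850 − 24.9858)x = -0.79052768  ⇒  x = 0.78990, y = 0.10000
Mg-24: 78.99%, Mg-25: 10.00%.

10.00%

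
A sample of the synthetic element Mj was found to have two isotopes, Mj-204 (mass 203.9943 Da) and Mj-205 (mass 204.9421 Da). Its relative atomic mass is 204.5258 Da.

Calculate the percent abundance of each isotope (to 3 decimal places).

Mj-204: 43.923%, Mj-205: 56.077%

With x = fraction of Mj-204 (so Mj-205 is 1 − x):
203.9943·x + 204.9421·(1 − x) = 204.5258
(203.9943 − 204.9421)·x = 204.5258 − 204.9421
x = -0.4163 / -0.9478 = 0.43923 → 43.923% Mj-204, 56.077% Mj-205.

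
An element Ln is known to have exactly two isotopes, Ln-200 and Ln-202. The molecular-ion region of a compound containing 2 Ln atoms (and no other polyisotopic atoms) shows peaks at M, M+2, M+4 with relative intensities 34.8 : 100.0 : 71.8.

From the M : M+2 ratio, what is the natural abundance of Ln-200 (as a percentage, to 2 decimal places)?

41.04%

Write p for the Ln-200 fraction. I(M+2)/I(M) = [C(2,1)·p^1·(1−p)] / p^2 = 2·(1−p)/p = 100.0/34.8 = 2.8736
(1−p)/p = 2.8736/2 = 1.4368  ⇒  p = 1/(1 + 1.4368) = 0.4104
Ln-200: 41.04%, Ln-202: 58.96%.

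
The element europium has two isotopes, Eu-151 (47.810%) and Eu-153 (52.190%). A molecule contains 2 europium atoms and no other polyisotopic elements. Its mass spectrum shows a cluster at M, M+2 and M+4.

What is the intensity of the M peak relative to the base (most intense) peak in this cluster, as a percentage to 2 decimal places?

Term probabilities: M 0.2286, M+2 0.4990, M+4 0.2724. Base peak = M+2.
P(M+2) = C(2,1) × 0.47810^1 × 0.52190^1 = 2 × 0.4781 × 0.5219 = 0.499041 (base)
P(M) = C(2,0) × 0.47810^2 × 0.52190^0 = 1 × 0.22857961 × 1.0000 = 0.228580
Relative intensity = 0.228580 / 0.499041 × 100 = 45.80

45.80%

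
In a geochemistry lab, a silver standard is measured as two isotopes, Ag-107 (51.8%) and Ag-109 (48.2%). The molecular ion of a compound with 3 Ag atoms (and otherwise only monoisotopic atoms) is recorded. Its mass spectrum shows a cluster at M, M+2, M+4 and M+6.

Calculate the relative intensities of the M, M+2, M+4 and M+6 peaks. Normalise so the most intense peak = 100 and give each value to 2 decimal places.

35.82 : 100.00 : 93.05 : 28.86

Expanding (0.518 + 0.482)^3:
P(M) = 0.518^3 = 0.138992
P(M+2) = 3 × 0.518^2 × 0.482^1 = 0.387997
P(M+4) = 3 × 0.518^1 × 0.482^2 = 0.361031
P(M+6) = 0.482^3 = 0.111980
The M+2 peak is largest (0.387997); scaling to 100 gives 35.82 : 100.00 : 93.05 : 28.86.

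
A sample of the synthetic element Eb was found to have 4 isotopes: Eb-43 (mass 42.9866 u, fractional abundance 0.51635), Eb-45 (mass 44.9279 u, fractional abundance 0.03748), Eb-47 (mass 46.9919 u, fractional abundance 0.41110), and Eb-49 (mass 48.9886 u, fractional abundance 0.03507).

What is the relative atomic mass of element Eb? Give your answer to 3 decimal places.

Average mass = Σ (abundance × isotope mass) = 0.51635 × 42.9866 + 0.03748 × 44.9279 + 0.41110 × 46.9919 + 0.03507 × 48.9886
= 22.19613 + 1.68390 + 19.31837 + 1.71803 = 44.91643 u

44.916 u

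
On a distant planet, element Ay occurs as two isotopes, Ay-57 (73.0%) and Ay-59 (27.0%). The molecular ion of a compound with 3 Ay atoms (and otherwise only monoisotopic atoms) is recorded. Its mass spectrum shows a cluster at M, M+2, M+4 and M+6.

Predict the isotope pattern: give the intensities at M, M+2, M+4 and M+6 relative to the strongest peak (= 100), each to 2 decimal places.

90.12 : 100.00 : 36.99 : 4.56

The 3 Ay atoms are independent, so intensities follow the terms of (0.730 + 0.270)^3.
P(M) = 0.730^3 = 0.389017
P(M+2) = 3 × 0.730^2 × 0.270^1 = 0.431649
P(M+4) = 3 × 0.730^1 × 0.270^2 = 0.159651
P(M+6) = 0.270^3 = 0.019683
The M+2 peak is largest (0.431649); scaling to 100 gives 90.12 : 100.00 : 36.99 : 4.56.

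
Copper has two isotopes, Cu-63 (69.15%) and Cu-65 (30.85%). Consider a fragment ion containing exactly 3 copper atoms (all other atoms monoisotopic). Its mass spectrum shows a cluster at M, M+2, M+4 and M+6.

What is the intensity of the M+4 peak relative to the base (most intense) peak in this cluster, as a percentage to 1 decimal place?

Binomial terms of (0.6915 + 0.3085)^3: M 0.3307, M+2 0.4425, M+4 0.1974, M+6 0.0294 → M+2 is the base peak.
P(M+2) = C(3,1) × 0.6915^2 × 0.3085^1 = 3 × 0.47817225 × 0.3085 = 0.442548 (base)
P(M+4) = C(3,2) × 0.6915^1 × 0.3085^2 = 3 × 0.6915 × 0.09517225 = 0.197435
Relative intensity = 0.197435 / 0.442548 × 100 = 44.6

44.6%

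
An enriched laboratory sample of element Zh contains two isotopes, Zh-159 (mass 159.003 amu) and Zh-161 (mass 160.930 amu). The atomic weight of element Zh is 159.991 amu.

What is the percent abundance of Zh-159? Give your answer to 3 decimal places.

48.729%

Let x be the fractional abundance of Zh-159; then Zh-161 has abundance 1 − x.
159.003·x + 160.930·(1 − x) = 159.991
(159.003 − 160.930)·x = 159.991 − 160.930
x = -0.939 / -1.927 = 0.48729 → 48.729% Zh-159, 51.271% Zh-161.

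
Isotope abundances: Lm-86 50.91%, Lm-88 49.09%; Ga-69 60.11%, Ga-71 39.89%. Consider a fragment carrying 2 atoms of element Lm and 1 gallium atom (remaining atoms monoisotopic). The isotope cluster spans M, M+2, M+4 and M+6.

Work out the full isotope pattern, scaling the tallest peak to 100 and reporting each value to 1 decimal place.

Element Lm pattern (n=2): 0.25918281 : 0.49983438 : 0.24098281
Gallium pattern (n=1): 0.6011 : 0.3989
Convolve the two distributions (both contribute in 2-u steps):
  M: 0.25918281×0.6011 = 0.155795
  M+2: 0.25918281×0.3989 + 0.49983438×0.6011 = 0.403838
  M+4: 0.49983438×0.3989 + 0.24098281×0.6011 = 0.344239
  M+6: 0.24098281×0.3989 = 0.096128
Scale to base peak (0.403838) = 100: 38.6 : 100.0 : 85.2 : 23.8

38.6 : 100.0 : 85.2 : 23.8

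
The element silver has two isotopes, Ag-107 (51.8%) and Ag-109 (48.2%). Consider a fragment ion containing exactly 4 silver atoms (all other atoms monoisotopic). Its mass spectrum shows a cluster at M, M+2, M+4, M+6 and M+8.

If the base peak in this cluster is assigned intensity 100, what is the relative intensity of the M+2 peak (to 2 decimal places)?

71.65

Term probabilities: M 0.0720, M+2 0.2680, M+4 0.3740, M+6 0.2320, M+8 0.0540. Base peak = M+4.
P(M+4) = C(4,2) × 0.518^2 × 0.482^2 = 6 × 0.268324 × 0.232324 = 0.374029 (base)
P(M+2) = C(4,1) × 0.518^3 × 0.482^1 = 4 × 0.13899183 × 0.4820 = 0.267976
Relative intensity = 0.267976 / 0.374029 × 100 = 71.65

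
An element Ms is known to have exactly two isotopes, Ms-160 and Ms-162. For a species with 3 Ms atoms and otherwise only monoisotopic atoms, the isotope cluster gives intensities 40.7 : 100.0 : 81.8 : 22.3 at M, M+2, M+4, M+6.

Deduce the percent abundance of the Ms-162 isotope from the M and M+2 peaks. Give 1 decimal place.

45.0%

Write p for the Ms-160 fraction. I(M+2)/I(M) = [C(3,1)·p^2·(1−p)] / p^3 = 3·(1−p)/p = 100.0/40.7 = 2.4570
(1−p)/p = 2.4570/3 = 0.8190  ⇒  p = 1/(1 + 0.8190) = 0.5498
Ms-160: 55.0%, Ms-162: 45.0%.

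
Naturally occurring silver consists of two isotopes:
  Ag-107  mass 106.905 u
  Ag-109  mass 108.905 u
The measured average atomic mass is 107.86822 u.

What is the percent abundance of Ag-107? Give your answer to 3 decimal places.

Writing the weighted mean with unknown fraction x of Ag-107:
106.905·x + 108.905·(1 − x) = 107.86822
(106.905 − 108.905)·x = 107.86822 − 108.905
x = -1.03678 / -2.000 = 0.51839 → 51.839% Ag-107, 48.161% Ag-109.

51.839%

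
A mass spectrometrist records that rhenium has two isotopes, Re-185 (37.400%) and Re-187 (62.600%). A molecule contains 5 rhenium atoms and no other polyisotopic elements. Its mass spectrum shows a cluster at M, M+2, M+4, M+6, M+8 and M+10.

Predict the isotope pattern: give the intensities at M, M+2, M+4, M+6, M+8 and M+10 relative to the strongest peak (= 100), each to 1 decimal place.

2.1 : 17.8 : 59.7 : 100.0 : 83.7 : 28.0

The 5 Re atoms are independent, so intensities follow the terms of (0.37400 + 0.62600)^5.
P(M) = 0.37400^5 = 0.007317
P(M+2) = 5 × 0.37400^4 × 0.62600^1 = 0.061239
P(M+4) = 10 × 0.37400^3 × 0.62600^2 = 0.205005
P(M+6) = 10 × 0.37400^2 × 0.62600^3 = 0.343136
P(M+8) = 5 × 0.37400^1 × 0.62600^4 = 0.287170
P(M+10) = 0.62600^5 = 0.096133
The M+6 peak is largest (0.343136); scaling to 100 gives 2.1 : 17.8 : 59.7 : 100.0 : 83.7 : 28.0.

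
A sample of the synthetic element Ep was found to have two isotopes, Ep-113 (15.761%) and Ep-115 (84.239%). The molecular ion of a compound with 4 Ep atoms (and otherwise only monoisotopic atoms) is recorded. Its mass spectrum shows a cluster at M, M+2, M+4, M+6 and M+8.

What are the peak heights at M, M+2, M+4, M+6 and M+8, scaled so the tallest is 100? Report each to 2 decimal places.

The 4 Ep atoms are independent, so intensities follow the terms of (0.15761 + 0.84239)^4.
P(M) = 0.15761^4 = 0.000617
P(M+2) = 4 × 0.15761^3 × 0.84239^1 = 0.013192
P(M+4) = 6 × 0.15761^2 × 0.84239^2 = 0.105766
P(M+6) = 4 × 0.15761^1 × 0.84239^3 = 0.376863
P(M+8) = 0.84239^4 = 0.503562
The M+8 peak is largest (0.503562); scaling to 100 gives 0.12 : 2.62 : 21.00 : 74.84 : 100.00.

0.12 : 2.62 : 21.00 : 74.84 : 100.00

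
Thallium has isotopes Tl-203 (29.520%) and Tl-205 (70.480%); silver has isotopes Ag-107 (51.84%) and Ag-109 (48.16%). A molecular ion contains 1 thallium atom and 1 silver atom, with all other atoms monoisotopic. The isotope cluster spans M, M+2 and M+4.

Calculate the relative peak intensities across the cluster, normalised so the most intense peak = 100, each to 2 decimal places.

30.15 : 100.00 : 66.88

Thallium pattern (n=1): 0.2952 : 0.7048
Silver pattern (n=1): 0.5184 : 0.4816
Convolve the two distributions (both contribute in 2-u steps):
  M: 0.2952×0.5184 = 0.153032
  M+2: 0.2952×0.4816 + 0.7048×0.5184 = 0.507537
  M+4: 0.7048×0.4816 = 0.339432
Scale to base peak (0.507537) = 100: 30.15 : 100.00 : 66.88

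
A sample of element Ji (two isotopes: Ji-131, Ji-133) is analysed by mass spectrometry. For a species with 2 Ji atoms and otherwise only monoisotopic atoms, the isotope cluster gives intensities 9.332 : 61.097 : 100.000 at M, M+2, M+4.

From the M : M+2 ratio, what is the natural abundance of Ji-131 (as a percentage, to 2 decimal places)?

Let p = fractional abundance of Ji-131. I(M+2)/I(M) = [C(2,1)·p^1·(1−p)] / p^2 = 2·(1−p)/p = 61.097/9.332 = 6.5470
(1−p)/p = 6.5470/2 = 3.2735  ⇒  p = 1/(1 + 3.2735) = 0.2340
Ji-131: 23.40%, Ji-133: 76.60%.

23.40%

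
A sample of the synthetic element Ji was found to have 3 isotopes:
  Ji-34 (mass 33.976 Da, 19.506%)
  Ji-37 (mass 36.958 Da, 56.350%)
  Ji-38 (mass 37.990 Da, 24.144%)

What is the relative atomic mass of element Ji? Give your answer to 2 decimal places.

36.63 Da

Ar = Σ fᵢ·mᵢ = 0.19506 × 33.976 + 0.56350 × 36.958 + 0.24144 × 37.990
= 6.6274 + 20.8258 + 9.1723 = 36.6255 Da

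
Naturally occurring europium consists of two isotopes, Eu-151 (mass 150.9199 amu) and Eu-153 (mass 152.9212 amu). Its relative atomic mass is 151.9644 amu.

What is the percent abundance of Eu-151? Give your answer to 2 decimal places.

47.81%

Let x be the fractional abundance of Eu-151; then Eu-153 has abundance 1 − x.
150.9199·x + 152.9212·(1 − x) = 151.9644
(150.9199 − 152.9212)·x = 151.9644 − 152.9212
x = -0.9568 / -2.0013 = 0.47809 → 47.81% Eu-151, 52.19% Eu-153.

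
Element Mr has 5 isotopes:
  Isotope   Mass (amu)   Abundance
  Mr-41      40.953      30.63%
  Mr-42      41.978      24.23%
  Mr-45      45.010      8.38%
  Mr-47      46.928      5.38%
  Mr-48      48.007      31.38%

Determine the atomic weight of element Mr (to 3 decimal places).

Average mass = Σ (abundance × isotope mass) = 0.3063 × 40.953 + 0.2423 × 41.978 + 0.0838 × 45.010 + 0.0538 × 46.928 + 0.3138 × 48.007
= 12.5439 + 10.1713 + 3.7718 + 2.5247 + 15.0646 = 44.0763 amu

44.076 amu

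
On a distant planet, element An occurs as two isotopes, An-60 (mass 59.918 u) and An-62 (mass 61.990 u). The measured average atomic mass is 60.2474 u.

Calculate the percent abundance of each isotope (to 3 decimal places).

Writing the weighted mean with unknown fraction x of An-60:
59.918·x + 61.990·(1 − x) = 60.2474
(59.918 − 61.990)·x = 60.2474 − 61.990
x = -1.7426 / -2.072 = 0.84102 → 84.102% An-60, 15.898% An-62.

An-60: 84.102%, An-62: 15.898%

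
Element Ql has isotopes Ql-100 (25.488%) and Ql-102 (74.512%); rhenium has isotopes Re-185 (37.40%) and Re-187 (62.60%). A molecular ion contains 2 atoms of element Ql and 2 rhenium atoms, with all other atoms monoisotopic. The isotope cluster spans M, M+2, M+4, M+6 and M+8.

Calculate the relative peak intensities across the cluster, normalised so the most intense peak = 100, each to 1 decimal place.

Element Ql pattern (n=2): 0.06496381 : 0.37983237 : 0.55520381
Rhenium pattern (n=2): 0.139876 : 0.468248 : 0.391876
Convolve the two distributions (both contribute in 2-u steps):
  M: 0.06496381×0.139876 = 0.009087
  M+2: 0.06496381×0.468248 + 0.37983237×0.139876 = 0.083549
  M+4: 0.06496381×0.391876 + 0.37983237×0.468248 + 0.55520381×0.139876 = 0.280973
  M+6: 0.37983237×0.391876 + 0.55520381×0.468248 = 0.408820
  M+8: 0.55520381×0.391876 = 0.217571
Scale to base peak (0.408820) = 100: 2.2 : 20.4 : 68.7 : 100.0 : 53.2

2.2 : 20.4 : 68.7 : 100.0 : 53.2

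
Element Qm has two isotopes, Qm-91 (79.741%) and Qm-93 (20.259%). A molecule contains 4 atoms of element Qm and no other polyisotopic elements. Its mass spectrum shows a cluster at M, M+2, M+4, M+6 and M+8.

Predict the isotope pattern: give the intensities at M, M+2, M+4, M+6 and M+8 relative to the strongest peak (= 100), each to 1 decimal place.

98.4 : 100.0 : 38.1 : 6.5 : 0.4

Expanding (0.79741 + 0.20259)^4:
P(M) = 0.79741^4 = 0.404321
P(M+2) = 4 × 0.79741^3 × 0.20259^1 = 0.410888
P(M+4) = 6 × 0.79741^2 × 0.20259^2 = 0.156585
P(M+6) = 4 × 0.79741^1 × 0.20259^3 = 0.026521
P(M+8) = 0.20259^4 = 0.001685
The M+2 peak is largest (0.410888); scaling to 100 gives 98.4 : 100.0 : 38.1 : 6.5 : 0.4.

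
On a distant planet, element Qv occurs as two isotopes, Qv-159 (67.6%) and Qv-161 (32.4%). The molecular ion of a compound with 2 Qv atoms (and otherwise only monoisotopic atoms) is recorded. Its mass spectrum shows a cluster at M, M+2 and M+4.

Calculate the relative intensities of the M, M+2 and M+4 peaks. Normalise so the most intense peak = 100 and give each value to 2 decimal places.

The 2 Qv atoms are independent, so intensities follow the terms of (0.676 + 0.324)^2.
P(M) = 0.676^2 = 0.456976
P(M+2) = 2 × 0.676^1 × 0.324^1 = 0.438048
P(M+4) = 0.324^2 = 0.104976
The M peak is largest (0.456976); scaling to 100 gives 100.00 : 95.86 : 22.97.

100.00 : 95.86 : 22.97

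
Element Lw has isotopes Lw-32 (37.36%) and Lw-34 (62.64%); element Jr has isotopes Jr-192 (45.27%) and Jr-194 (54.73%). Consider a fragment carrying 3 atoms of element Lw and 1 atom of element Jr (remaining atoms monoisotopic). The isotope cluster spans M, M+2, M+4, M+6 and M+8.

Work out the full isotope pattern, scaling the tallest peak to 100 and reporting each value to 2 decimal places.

6.71 : 41.85 : 97.35 : 100.00 : 38.22

Element Lw pattern (n=3): 0.05214595 : 0.26229302 : 0.4397761 : 0.24578493
Element Jr pattern (n=1): 0.4527 : 0.5473
Convolve the two distributions (both contribute in 2-u steps):
  M: 0.05214595×0.4527 = 0.023606
  M+2: 0.05214595×0.5473 + 0.26229302×0.4527 = 0.147280
  M+4: 0.26229302×0.5473 + 0.4397761×0.4527 = 0.342640
  M+6: 0.4397761×0.5473 + 0.24578493×0.4527 = 0.351956
  M+8: 0.24578493×0.5473 = 0.134518
Scale to base peak (0.351956) = 100: 6.71 : 41.85 : 97.35 : 100.00 : 38.22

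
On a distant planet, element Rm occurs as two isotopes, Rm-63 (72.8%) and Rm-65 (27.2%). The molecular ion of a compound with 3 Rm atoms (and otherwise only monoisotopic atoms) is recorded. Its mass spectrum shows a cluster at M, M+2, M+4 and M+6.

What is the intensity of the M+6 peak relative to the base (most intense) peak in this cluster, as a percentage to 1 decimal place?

(0.728 + 0.272)^3 gives M 0.3858, M+2 0.4325, M+4 0.1616, M+6 0.0201; the largest is M+2.
P(M+2) = C(3,1) × 0.728^2 × 0.272^1 = 3 × 0.529984 × 0.2720 = 0.432467 (base)
P(M+6) = C(3,3) × 0.728^0 × 0.272^3 = 1 × 1.0000 × 0.02012365 = 0.020124
Relative intensity = 0.020124 / 0.432467 × 100 = 4.7

4.7%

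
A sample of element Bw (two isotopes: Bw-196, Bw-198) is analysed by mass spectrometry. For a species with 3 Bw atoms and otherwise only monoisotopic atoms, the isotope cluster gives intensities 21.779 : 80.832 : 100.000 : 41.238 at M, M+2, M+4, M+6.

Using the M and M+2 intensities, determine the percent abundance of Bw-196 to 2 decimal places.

44.70%

Let p = fractional abundance of Bw-196. I(M+2)/I(M) = [C(3,1)·p^2·(1−p)] / p^3 = 3·(1−p)/p = 80.832/21.779 = 3.7115
(1−p)/p = 3.7115/3 = 1.2372  ⇒  p = 1/(1 + 1.2372) = 0.4470
Bw-196: 44.70%, Bw-198: 55.30%.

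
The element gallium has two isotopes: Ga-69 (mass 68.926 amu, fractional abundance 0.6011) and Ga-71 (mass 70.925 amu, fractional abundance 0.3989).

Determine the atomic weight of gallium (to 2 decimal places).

Ar = Σ fᵢ·mᵢ = 0.6011 × 68.926 + 0.3989 × 70.925
= 41.4314 + 28.2920 = 69.7234 amu

69.72 amu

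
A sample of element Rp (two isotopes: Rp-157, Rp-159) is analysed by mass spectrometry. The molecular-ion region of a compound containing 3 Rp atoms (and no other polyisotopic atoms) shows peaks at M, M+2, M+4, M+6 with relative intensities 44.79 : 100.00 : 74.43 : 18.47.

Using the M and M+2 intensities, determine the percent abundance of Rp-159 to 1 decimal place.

42.7%

Write p for the Rp-157 fraction. I(M+2)/I(M) = [C(3,1)·p^2·(1−p)] / p^3 = 3·(1−p)/p = 100.00/44.79 = 2.2326
(1−p)/p = 2.2326/3 = 0.7442  ⇒  p = 1/(1 + 0.7442) = 0.5733
Rp-157: 57.3%, Rp-159: 42.7%.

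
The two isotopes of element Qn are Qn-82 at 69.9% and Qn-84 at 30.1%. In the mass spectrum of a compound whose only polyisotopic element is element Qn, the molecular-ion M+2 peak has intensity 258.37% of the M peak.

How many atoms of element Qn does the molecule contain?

For n independent Qn atoms, I(M+2)/I(M) = n · (abundance Qn-84) / (abundance Qn-82) = n · 0.301/0.699.
n = 2.5837 × 0.699/0.301 = 6.00 ≈ 6

6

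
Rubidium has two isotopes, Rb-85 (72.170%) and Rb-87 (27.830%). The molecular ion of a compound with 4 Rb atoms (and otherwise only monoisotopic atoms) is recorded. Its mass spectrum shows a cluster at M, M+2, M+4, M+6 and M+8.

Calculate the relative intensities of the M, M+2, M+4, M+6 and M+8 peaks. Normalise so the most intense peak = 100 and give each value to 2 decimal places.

64.83 : 100.00 : 57.84 : 14.87 : 1.43

Each Rb atom is independently Rb-85 (p = 0.72170) or Rb-87 (q = 0.27830); the cluster is the binomial expansion (p + q)^4.
P(M) = 0.72170^4 = 0.271286
P(M+2) = 4 × 0.72170^3 × 0.27830^1 = 0.418450
P(M+4) = 6 × 0.72170^2 × 0.27830^2 = 0.242042
P(M+6) = 4 × 0.72170^1 × 0.27830^3 = 0.062224
P(M+8) = 0.27830^4 = 0.005999
The M+2 peak is largest (0.418450); scaling to 100 gives 64.83 : 100.00 : 57.84 : 14.87 : 1.43.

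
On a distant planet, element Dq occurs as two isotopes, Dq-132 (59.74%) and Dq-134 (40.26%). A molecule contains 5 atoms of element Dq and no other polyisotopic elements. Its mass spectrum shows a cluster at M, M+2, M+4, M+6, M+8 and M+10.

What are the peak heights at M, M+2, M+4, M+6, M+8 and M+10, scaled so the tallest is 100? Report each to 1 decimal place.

22.0 : 74.2 : 100.0 : 67.4 : 22.7 : 3.1

The 5 Dq atoms are independent, so intensities follow the terms of (0.5974 + 0.4026)^5.
P(M) = 0.5974^5 = 0.076090
P(M+2) = 5 × 0.5974^4 × 0.4026^1 = 0.256392
P(M+4) = 10 × 0.5974^3 × 0.4026^2 = 0.345576
P(M+6) = 10 × 0.5974^2 × 0.4026^3 = 0.232890
P(M+8) = 5 × 0.5974^1 × 0.4026^4 = 0.078475
P(M+10) = 0.4026^5 = 0.010577
The M+4 peak is largest (0.345576); scaling to 100 gives 22.0 : 74.2 : 100.0 : 67.4 : 22.7 : 3.1.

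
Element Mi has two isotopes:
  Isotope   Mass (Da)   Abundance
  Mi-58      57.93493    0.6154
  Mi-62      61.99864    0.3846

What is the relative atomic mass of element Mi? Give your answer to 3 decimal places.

59.498 Da

Average mass = Σ (abundance × isotope mass) = 0.6154 × 57.93493 + 0.3846 × 61.99864
= 35.653156 + 23.844677 = 59.497833 Da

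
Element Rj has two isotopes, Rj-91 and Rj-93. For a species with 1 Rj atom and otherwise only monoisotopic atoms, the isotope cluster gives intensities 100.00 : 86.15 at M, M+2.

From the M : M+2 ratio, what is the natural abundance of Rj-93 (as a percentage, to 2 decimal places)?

If p is the fraction of Rj that is Rj-91, then I(M+2)/I(M) = [C(1,1)·p^0·(1−p)] / p^1 = 1·(1−p)/p = 86.15/100.00 = 0.8615
(1−p)/p = 0.8615/1 = 0.8615  ⇒  p = 1/(1 + 0.8615) = 0.5372
Rj-91: 53.72%, Rj-93: 46.28%.

46.28%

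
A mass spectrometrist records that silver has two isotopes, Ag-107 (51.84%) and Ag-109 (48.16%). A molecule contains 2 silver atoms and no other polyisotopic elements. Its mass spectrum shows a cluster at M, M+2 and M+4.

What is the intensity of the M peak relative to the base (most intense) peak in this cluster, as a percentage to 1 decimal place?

(0.5184 + 0.4816)^2 gives M 0.2687, M+2 0.4993, M+4 0.2319; the largest is M+2.
P(M+2) = C(2,1) × 0.5184^1 × 0.4816^1 = 2 × 0.5184 × 0.4816 = 0.499323 (base)
P(M) = C(2,0) × 0.5184^2 × 0.4816^0 = 1 × 0.26873856 × 1.0000 = 0.268739
Relative intensity = 0.268739 / 0.499323 × 100 = 53.8

53.8%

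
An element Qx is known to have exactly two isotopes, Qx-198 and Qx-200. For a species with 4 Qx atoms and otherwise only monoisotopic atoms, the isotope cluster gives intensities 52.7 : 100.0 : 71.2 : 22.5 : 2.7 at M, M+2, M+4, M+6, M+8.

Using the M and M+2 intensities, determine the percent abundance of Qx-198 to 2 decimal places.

67.82%

Write p for the Qx-198 fraction. I(M+2)/I(M) = [C(4,1)·p^3·(1−p)] / p^4 = 4·(1−p)/p = 100.0/52.7 = 1.8975
(1−p)/p = 1.8975/4 = 0.4744  ⇒  p = 1/(1 + 0.4744) = 0.6782
Qx-198: 67.82%, Qx-200: 32.18%.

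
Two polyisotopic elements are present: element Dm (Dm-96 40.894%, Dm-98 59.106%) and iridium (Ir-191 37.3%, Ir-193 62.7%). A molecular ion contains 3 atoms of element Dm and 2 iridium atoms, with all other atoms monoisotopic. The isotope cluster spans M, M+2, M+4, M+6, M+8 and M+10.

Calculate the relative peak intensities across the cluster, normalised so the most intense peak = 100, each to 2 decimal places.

Element Dm pattern (n=3): 0.06838782 : 0.2965323 : 0.42859193 : 0.20648795
Iridium pattern (n=2): 0.139129 : 0.467742 : 0.393129
Convolve the two distributions (both contribute in 2-u steps):
  M: 0.06838782×0.139129 = 0.009515
  M+2: 0.06838782×0.467742 + 0.2965323×0.139129 = 0.073244
  M+4: 0.06838782×0.393129 + 0.2965323×0.467742 + 0.42859193×0.139129 = 0.225215
  M+6: 0.2965323×0.393129 + 0.42859193×0.467742 + 0.20648795×0.139129 = 0.345774
  M+8: 0.42859193×0.393129 + 0.20648795×0.467742 = 0.265075
  M+10: 0.20648795×0.393129 = 0.081176
Scale to base peak (0.345774) = 100: 2.75 : 21.18 : 65.13 : 100.00 : 76.66 : 23.48

2.75 : 21.18 : 65.13 : 100.00 : 76.66 : 23.48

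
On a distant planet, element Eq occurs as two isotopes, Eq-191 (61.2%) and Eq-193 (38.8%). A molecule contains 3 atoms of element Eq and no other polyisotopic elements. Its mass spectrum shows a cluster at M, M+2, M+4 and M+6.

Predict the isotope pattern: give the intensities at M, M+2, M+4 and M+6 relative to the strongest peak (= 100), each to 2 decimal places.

The 3 Eq atoms are independent, so intensities follow the terms of (0.612 + 0.388)^3.
P(M) = 0.612^3 = 0.229221
P(M+2) = 3 × 0.612^2 × 0.388^1 = 0.435969
P(M+4) = 3 × 0.612^1 × 0.388^2 = 0.276399
P(M+6) = 0.388^3 = 0.058411
The M+2 peak is largest (0.435969); scaling to 100 gives 52.58 : 100.00 : 63.40 : 13.40.

52.58 : 100.00 : 63.40 : 13.40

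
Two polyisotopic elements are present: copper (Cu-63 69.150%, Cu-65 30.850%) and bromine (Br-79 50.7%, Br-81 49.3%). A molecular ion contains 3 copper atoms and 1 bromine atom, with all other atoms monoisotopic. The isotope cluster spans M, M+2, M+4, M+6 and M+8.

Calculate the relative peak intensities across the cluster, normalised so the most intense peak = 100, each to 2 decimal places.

Copper pattern (n=3): 0.33065611 : 0.44254842 : 0.19743483 : 0.02936064
Bromine pattern (n=1): 0.5070 : 0.4930
Convolve the two distributions (both contribute in 2-u steps):
  M: 0.33065611×0.5070 = 0.167643
  M+2: 0.33065611×0.4930 + 0.44254842×0.5070 = 0.387386
  M+4: 0.44254842×0.4930 + 0.19743483×0.5070 = 0.318276
  M+6: 0.19743483×0.4930 + 0.02936064×0.5070 = 0.112221
  M+8: 0.02936064×0.4930 = 0.014475
Scale to base peak (0.387386) = 100: 43.28 : 100.00 : 82.16 : 28.97 : 3.74

43.28 : 100.00 : 82.16 : 28.97 : 3.74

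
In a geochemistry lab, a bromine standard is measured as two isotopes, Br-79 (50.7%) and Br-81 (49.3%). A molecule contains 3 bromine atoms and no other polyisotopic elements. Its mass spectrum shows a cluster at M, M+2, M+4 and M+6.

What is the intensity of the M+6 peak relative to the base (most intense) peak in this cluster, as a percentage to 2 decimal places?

Binomial terms of (0.507 + 0.493)^3: M 0.1303, M+2 0.3802, M+4 0.3697, M+6 0.1198 → M+2 is the base peak.
P(M+2) = C(3,1) × 0.507^2 × 0.493^1 = 3 × 0.257049 × 0.4930 = 0.380175 (base)
P(M+6) = C(3,3) × 0.507^0 × 0.493^3 = 1 × 1.0000 × 0.11982316 = 0.119823
Relative intensity = 0.119823 / 0.380175 × 100 = 31.52

31.52%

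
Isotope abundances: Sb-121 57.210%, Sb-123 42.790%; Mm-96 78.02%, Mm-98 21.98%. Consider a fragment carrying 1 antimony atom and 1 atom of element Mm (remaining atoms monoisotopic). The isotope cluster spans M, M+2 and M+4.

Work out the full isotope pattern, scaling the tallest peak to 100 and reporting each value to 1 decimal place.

Antimony pattern (n=1): 0.5721 : 0.4279
Element Mm pattern (n=1): 0.7802 : 0.2198
Convolve the two distributions (both contribute in 2-u steps):
  M: 0.5721×0.7802 = 0.446352
  M+2: 0.5721×0.2198 + 0.4279×0.7802 = 0.459595
  M+4: 0.4279×0.2198 = 0.094052
Scale to base peak (0.459595) = 100: 97.1 : 100.0 : 20.5

97.1 : 100.0 : 20.5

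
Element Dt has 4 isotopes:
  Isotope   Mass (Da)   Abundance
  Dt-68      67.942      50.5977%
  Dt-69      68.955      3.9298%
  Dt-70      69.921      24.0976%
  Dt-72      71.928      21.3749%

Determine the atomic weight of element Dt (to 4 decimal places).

69.3107 Da

Average mass = Σ (abundance × isotope mass) = 0.505977 × 67.942 + 0.039298 × 68.955 + 0.240976 × 69.921 + 0.213749 × 71.928
= 34.37709 + 2.70979 + 16.84928 + 15.37454 = 69.31070 Da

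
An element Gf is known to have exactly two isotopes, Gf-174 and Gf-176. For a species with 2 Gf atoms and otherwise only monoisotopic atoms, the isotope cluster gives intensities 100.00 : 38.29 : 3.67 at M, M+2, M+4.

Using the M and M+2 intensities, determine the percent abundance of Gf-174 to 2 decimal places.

83.93%

If p is the fraction of Gf that is Gf-174, then I(M+2)/I(M) = [C(2,1)·p^1·(1−p)] / p^2 = 2·(1−p)/p = 38.29/100.00 = 0.3829
(1−p)/p = 0.3829/2 = 0.1915  ⇒  p = 1/(1 + 0.1915) = 0.8393
Gf-174: 83.93%, Gf-176: 16.07%.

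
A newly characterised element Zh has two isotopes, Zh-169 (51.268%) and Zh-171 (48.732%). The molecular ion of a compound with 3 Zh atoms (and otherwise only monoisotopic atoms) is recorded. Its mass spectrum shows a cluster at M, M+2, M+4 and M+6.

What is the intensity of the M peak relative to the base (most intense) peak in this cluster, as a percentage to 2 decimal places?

35.07%

Binomial terms of (0.51268 + 0.48732)^3: M 0.1348, M+2 0.3843, M+4 0.3653, M+6 0.1157 → M+2 is the base peak.
P(M+2) = C(3,1) × 0.51268^2 × 0.48732^1 = 3 × 0.26284078 × 0.48732 = 0.384263 (base)
P(M) = C(3,0) × 0.51268^3 × 0.48732^0 = 1 × 0.13475321 × 1.0000 = 0.134753
Relative intensity = 0.134753 / 0.384263 × 100 = 35.07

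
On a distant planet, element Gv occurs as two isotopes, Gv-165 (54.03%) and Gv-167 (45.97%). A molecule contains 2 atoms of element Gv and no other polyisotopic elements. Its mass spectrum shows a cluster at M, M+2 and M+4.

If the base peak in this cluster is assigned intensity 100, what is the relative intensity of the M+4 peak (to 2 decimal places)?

42.54

Binomial terms of (0.5403 + 0.4597)^2: M 0.2919, M+2 0.4968, M+4 0.2113 → M+2 is the base peak.
P(M+2) = C(2,1) × 0.5403^1 × 0.4597^1 = 2 × 0.5403 × 0.4597 = 0.496752 (base)
P(M+4) = C(2,2) × 0.5403^0 × 0.4597^2 = 1 × 1.0000 × 0.21132409 = 0.211324
Relative intensity = 0.211324 / 0.496752 × 100 = 42.54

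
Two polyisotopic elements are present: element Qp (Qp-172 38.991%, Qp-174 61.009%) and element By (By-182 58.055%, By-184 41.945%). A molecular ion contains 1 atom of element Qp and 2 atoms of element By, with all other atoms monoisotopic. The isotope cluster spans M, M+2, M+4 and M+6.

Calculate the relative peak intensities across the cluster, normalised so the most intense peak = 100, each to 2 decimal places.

33.23 : 100.00 : 92.47 : 27.14

Element Qp pattern (n=1): 0.38991 : 0.61009
Element By pattern (n=2): 0.3370383 : 0.48702339 : 0.1759383
Convolve the two distributions (both contribute in 2-u steps):
  M: 0.38991×0.3370383 = 0.131415
  M+2: 0.38991×0.48702339 + 0.61009×0.3370383 = 0.395519
  M+4: 0.38991×0.1759383 + 0.61009×0.48702339 = 0.365728
  M+6: 0.61009×0.1759383 = 0.107338
Scale to base peak (0.395519) = 100: 33.23 : 100.00 : 92.47 : 27.14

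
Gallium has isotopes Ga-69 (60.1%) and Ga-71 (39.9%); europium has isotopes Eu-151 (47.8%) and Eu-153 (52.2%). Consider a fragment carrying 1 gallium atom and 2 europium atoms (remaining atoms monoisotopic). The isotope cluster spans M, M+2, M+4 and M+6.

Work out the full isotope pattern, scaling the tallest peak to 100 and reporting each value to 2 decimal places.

35.11 : 100.00 : 92.79 : 27.80

Gallium pattern (n=1): 0.6010 : 0.3990
Europium pattern (n=2): 0.228484 : 0.499032 : 0.272484
Convolve the two distributions (both contribute in 2-u steps):
  M: 0.6010×0.228484 = 0.137319
  M+2: 0.6010×0.499032 + 0.3990×0.228484 = 0.391083
  M+4: 0.6010×0.272484 + 0.3990×0.499032 = 0.362877
  M+6: 0.3990×0.272484 = 0.108721
Scale to base peak (0.391083) = 100: 35.11 : 100.00 : 92.79 : 27.80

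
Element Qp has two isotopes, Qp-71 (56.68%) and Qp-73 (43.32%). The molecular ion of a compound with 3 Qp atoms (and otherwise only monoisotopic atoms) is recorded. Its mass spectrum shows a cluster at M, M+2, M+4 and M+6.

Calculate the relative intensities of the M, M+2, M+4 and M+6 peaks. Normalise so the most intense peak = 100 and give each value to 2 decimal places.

Each Qp atom is independently Qp-71 (p = 0.5668) or Qp-73 (q = 0.4332); the cluster is the binomial expansion (p + q)^3.
P(M) = 0.5668^3 = 0.182091
P(M+2) = 3 × 0.5668^2 × 0.4332^1 = 0.417512
P(M+4) = 3 × 0.5668^1 × 0.4332^2 = 0.319101
P(M+6) = 0.4332^3 = 0.081295
The M+2 peak is largest (0.417512); scaling to 100 gives 43.61 : 100.00 : 76.43 : 19.47.

43.61 : 100.00 : 76.43 : 19.47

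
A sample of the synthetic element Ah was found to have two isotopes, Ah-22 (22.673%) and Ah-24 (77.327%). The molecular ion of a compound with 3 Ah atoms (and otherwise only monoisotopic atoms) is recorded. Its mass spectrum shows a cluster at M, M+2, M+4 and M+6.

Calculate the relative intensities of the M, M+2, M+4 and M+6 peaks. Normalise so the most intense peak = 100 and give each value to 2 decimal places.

Each Ah atom is independently Ah-22 (p = 0.22673) or Ah-24 (q = 0.77327); the cluster is the binomial expansion (p + q)^3.
P(M) = 0.22673^3 = 0.011655
P(M+2) = 3 × 0.22673^2 × 0.77327^1 = 0.119253
P(M+4) = 3 × 0.22673^1 × 0.77327^2 = 0.406717
P(M+6) = 0.77327^3 = 0.462374
The M+6 peak is largest (0.462374); scaling to 100 gives 2.52 : 25.79 : 87.96 : 100.00.

2.52 : 25.79 : 87.96 : 100.00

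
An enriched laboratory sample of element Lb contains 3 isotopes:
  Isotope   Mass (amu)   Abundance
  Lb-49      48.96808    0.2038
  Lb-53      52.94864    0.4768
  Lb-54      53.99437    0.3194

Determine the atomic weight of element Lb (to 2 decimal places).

52.47 amu

Weight each isotope mass by its fractional abundance: 0.2038 × 48.96808 + 0.4768 × 52.94864 + 0.3194 × 53.99437
= 9.979695 + 25.245912 + 17.245802 = 52.471409 amu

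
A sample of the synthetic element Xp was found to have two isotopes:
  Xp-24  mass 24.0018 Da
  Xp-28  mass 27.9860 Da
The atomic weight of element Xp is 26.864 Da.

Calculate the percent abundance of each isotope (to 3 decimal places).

Writing the weighted mean with unknown fraction x of Xp-24:
24.0018·x + 27.9860·(1 − x) = 26.864
(24.0018 − 27.9860)·x = 26.864 − 27.9860
x = -1.1220 / -3.9842 = 0.28161 → 28.161% Xp-24, 71.839% Xp-28.

Xp-24: 28.161%, Xp-28: 71.839%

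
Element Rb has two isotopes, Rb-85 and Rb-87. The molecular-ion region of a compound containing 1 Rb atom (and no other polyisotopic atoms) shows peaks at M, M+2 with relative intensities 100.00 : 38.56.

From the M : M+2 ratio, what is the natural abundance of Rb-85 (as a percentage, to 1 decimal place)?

Let p = fractional abundance of Rb-85. I(M+2)/I(M) = [C(1,1)·p^0·(1−p)] / p^1 = 1·(1−p)/p = 38.56/100.00 = 0.3856
(1−p)/p = 0.3856/1 = 0.3856  ⇒  p = 1/(1 + 0.3856) = 0.7217
Rb-85: 72.2%, Rb-87: 27.8%.

72.2%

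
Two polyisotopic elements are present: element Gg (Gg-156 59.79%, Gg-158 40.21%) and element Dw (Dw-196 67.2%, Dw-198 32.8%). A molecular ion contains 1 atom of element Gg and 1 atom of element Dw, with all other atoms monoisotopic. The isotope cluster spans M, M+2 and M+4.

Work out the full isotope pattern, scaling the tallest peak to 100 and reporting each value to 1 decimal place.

Element Gg pattern (n=1): 0.5979 : 0.4021
Element Dw pattern (n=1): 0.6720 : 0.3280
Convolve the two distributions (both contribute in 2-u steps):
  M: 0.5979×0.6720 = 0.401789
  M+2: 0.5979×0.3280 + 0.4021×0.6720 = 0.466322
  M+4: 0.4021×0.3280 = 0.131889
Scale to base peak (0.466322) = 100: 86.2 : 100.0 : 28.3

86.2 : 100.0 : 28.3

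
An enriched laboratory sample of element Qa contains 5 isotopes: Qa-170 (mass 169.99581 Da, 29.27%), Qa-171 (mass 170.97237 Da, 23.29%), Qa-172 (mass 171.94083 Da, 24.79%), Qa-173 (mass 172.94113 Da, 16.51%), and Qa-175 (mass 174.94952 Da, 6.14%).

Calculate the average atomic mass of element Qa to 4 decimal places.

Ar = Σ fᵢ·mᵢ = 0.2927 × 169.99581 + 0.2329 × 170.97237 + 0.2479 × 171.94083 + 0.1651 × 172.94113 + 0.0614 × 174.94952
= 49.757774 + 39.819465 + 42.624132 + 28.552581 + 10.741901 = 171.495853 Da

171.4959 Da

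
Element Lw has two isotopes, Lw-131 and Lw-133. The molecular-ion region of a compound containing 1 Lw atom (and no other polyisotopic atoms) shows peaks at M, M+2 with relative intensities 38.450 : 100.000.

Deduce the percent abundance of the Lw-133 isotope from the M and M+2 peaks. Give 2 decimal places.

Write p for the Lw-131 fraction. I(M+2)/I(M) = [C(1,1)·p^0·(1−p)] / p^1 = 1·(1−p)/p = 100.000/38.450 = 2.6008
(1−p)/p = 2.6008/1 = 2.6008  ⇒  p = 1/(1 + 2.6008) = 0.2777
Lw-131: 27.77%, Lw-133: 72.23%.

72.23%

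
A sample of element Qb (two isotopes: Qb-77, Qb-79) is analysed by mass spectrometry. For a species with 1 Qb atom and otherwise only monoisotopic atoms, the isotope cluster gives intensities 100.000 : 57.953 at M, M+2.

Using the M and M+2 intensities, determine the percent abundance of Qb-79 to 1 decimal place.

36.7%

If p is the fraction of Qb that is Qb-77, then I(M+2)/I(M) = [C(1,1)·p^0·(1−p)] / p^1 = 1·(1−p)/p = 57.953/100.000 = 0.5795
(1−p)/p = 0.5795/1 = 0.5795  ⇒  p = 1/(1 + 0.5795) = 0.6331
Qb-77: 63.3%, Qb-79: 36.7%.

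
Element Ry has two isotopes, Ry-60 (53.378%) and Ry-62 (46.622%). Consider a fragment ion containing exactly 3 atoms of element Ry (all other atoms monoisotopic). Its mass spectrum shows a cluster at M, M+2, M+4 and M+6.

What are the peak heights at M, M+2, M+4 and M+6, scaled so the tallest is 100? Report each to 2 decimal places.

38.16 : 100.00 : 87.34 : 25.43

Expanding (0.53378 + 0.46622)^3:
P(M) = 0.53378^3 = 0.152085
P(M+2) = 3 × 0.53378^2 × 0.46622^1 = 0.398508
P(M+4) = 3 × 0.53378^1 × 0.46622^2 = 0.348069
P(M+6) = 0.46622^3 = 0.101338
The M+2 peak is largest (0.398508); scaling to 100 gives 38.16 : 100.00 : 87.34 : 25.43.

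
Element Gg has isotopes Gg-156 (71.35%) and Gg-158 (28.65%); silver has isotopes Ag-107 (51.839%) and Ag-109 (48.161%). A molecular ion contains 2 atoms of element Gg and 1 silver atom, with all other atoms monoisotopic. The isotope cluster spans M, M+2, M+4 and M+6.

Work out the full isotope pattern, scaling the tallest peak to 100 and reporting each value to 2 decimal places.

Element Gg pattern (n=2): 0.50908225 : 0.4088355 : 0.08208225
Silver pattern (n=1): 0.51839 : 0.48161
Convolve the two distributions (both contribute in 2-u steps):
  M: 0.50908225×0.51839 = 0.263903
  M+2: 0.50908225×0.48161 + 0.4088355×0.51839 = 0.457115
  M+4: 0.4088355×0.48161 + 0.08208225×0.51839 = 0.239450
  M+6: 0.08208225×0.48161 = 0.039532
Scale to base peak (0.457115) = 100: 57.73 : 100.00 : 52.38 : 8.65

57.73 : 100.00 : 52.38 : 8.65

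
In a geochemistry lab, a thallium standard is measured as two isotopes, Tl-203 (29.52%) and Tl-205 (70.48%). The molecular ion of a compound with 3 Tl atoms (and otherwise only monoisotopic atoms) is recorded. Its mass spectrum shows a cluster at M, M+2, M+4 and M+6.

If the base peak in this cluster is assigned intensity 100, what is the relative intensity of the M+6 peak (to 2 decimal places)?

79.58

(0.2952 + 0.7048)^3 gives M 0.0257, M+2 0.1843, M+4 0.4399, M+6 0.3501; the largest is M+4.
P(M+4) = C(3,2) × 0.2952^1 × 0.7048^2 = 3 × 0.2952 × 0.49674304 = 0.439916 (base)
P(M+6) = C(3,3) × 0.2952^0 × 0.7048^3 = 1 × 1.0000 × 0.35010449 = 0.350104
Relative intensity = 0.350104 / 0.439916 × 100 = 79.58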